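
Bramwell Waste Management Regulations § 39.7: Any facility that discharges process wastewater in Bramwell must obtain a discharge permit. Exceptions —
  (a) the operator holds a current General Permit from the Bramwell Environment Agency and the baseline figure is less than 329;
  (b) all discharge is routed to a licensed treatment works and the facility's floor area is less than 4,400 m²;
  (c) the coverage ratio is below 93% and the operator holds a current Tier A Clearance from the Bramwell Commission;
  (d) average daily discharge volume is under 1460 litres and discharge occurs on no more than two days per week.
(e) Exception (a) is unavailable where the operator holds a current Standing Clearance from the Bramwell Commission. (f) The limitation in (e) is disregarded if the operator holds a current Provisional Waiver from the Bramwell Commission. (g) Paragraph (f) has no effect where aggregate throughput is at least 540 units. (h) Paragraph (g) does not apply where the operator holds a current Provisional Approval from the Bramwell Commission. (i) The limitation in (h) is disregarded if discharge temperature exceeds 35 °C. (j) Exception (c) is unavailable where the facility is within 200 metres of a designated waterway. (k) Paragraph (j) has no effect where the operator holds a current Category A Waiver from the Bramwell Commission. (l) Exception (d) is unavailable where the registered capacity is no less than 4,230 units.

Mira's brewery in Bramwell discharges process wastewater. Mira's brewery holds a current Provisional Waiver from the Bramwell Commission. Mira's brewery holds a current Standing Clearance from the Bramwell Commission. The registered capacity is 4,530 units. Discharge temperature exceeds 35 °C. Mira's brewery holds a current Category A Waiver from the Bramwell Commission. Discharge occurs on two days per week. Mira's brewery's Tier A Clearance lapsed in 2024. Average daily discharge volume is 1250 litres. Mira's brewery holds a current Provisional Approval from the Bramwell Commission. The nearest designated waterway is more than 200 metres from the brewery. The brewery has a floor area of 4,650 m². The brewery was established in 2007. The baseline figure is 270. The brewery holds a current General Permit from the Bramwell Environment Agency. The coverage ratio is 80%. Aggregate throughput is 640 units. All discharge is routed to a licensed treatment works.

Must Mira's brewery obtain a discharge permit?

Exception (a) is satisfied on its face — a current General Permit is held; the baseline figure is 270, less than the 329 limit. But applying paragraphs (e)–(i): (e) operates against (a): a current Standing Clearance is held. (f) would limit (e) — a current Provisional Waiver is held — but (g) sets (f) aside: (g) operates against (f): aggregate throughput is 640 units, meeting the 540 units threshold. (h) applies (a current Provisional Approval is held), but is set aside by (i): (i) operates — discharge temperature exceeds 35 °C. So (a) is unavailable.
Exception (b) requires that the facility's floor area is less than 4,400 m²; but the facility's floor area is 4,650 m², not less than 4,400 m², so (b) is unavailable.
Exception (c) requires that the operator holds a current Tier A Clearance from the Bramwell Commission; but the Tier A Clearance is not current, so (c) is unavailable.
All of (d)'s requirements are met (average daily discharge volume is 1250 litres, under the 1460 litres limit; discharge occurs on no more than two days per week). Turning to paragraph (l): (l) operates against (d): the registered capacity is 4,530 units, meeting the 4,230 units threshold. So (d) is unavailable.
Every exception is unavailable, so the rule governs.

Yes — Mira's brewery must obtain a discharge permit.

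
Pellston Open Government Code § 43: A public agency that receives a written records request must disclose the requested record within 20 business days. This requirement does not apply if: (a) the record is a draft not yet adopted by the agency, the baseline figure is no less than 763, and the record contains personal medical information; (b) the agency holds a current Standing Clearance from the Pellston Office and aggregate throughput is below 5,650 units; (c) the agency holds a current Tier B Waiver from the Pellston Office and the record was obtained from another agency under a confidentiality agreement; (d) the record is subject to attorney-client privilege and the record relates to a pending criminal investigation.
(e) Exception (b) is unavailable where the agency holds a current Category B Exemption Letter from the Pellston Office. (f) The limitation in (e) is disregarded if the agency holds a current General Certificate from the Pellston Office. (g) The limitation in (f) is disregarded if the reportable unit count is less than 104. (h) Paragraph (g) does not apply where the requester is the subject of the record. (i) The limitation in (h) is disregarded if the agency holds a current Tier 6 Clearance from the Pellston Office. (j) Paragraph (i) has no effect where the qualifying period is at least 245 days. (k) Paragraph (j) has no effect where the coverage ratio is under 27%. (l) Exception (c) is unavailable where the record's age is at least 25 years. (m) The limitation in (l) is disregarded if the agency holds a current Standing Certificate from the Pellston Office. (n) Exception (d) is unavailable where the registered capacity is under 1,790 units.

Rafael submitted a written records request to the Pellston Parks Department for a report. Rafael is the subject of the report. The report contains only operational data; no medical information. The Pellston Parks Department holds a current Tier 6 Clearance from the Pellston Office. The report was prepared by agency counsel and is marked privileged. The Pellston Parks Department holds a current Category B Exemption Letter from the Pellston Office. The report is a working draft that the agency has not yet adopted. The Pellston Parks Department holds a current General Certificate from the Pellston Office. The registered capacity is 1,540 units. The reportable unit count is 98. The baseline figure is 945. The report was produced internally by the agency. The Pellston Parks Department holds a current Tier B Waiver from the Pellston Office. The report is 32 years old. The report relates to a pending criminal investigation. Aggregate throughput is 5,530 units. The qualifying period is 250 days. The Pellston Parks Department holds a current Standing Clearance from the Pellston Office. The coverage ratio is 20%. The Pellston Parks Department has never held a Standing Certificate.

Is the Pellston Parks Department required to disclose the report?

Yes — the Pellston Parks Department must disclose the report.

Exception (a) fails — the report contains only operational data.
Exception (b)'s conditions are all satisfied: a current Standing Clearance is held; aggregate throughput is 5,530 units, below the 5,650 units limit. Turning to paragraphs (e)–(k): (e) is engaged — a current Category B Exemption Letter is held. (f) is triggered (a current General Certificate is held), but is itself disapplied by (g): (g) applies — the reportable unit count is 98, less than the 104 limit. (h) operates (Rafael is the subject of the report), but is displaced by (i): (i) applies — a current Tier 6 Clearance is held. (j) would limit (i) — the qualifying period is 250 days, meeting the 245 days threshold — but (k) sets (j) aside: (k) applies — the coverage ratio is 20%, under the 27% limit. So (b) is unavailable.
Exception (c) does not apply: the report was produced internally.
All of (d)'s requirements are met (the report is privileged; the report relates to a pending investigation). However, paragraph (n) must be considered: (n) operates against (d): the registered capacity is 1,540 units, under the 1,790 units limit. So (d) is unavailable.
No exception is made out. the Pellston Parks Department falls within the general rule.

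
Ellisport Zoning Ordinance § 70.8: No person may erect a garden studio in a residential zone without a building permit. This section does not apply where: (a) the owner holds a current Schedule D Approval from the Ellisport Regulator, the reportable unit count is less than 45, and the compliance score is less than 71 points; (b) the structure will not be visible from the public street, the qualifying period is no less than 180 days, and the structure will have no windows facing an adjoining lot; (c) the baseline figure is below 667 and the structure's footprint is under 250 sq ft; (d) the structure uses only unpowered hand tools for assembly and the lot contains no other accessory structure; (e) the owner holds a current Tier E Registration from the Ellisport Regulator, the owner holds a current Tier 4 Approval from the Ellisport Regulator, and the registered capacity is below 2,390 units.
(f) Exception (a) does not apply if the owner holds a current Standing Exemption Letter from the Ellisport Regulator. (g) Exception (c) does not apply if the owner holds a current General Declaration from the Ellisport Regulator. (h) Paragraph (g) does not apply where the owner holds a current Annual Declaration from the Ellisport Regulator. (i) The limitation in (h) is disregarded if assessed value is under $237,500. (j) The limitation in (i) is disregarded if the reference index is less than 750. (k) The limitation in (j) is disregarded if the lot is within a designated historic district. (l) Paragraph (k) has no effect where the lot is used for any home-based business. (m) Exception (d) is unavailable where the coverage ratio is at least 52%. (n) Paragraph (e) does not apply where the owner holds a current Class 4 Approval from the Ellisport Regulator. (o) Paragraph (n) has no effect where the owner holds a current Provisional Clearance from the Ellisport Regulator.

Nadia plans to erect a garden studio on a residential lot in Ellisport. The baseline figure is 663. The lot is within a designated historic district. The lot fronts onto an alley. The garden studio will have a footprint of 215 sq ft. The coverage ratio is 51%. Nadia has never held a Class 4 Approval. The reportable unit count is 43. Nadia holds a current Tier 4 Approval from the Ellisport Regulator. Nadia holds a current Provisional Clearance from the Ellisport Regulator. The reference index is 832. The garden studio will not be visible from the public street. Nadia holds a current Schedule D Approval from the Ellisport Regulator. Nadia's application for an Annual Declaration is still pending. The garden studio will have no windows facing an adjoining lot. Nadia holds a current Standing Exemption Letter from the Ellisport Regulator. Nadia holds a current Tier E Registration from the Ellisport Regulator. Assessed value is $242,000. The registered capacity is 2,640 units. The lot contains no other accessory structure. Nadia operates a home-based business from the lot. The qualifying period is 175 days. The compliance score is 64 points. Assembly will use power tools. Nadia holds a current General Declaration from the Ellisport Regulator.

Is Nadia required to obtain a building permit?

Yes — Nadia must obtain a building permit.

Exception (a)'s conditions are all satisfied: a current Schedule D Approval is held; the reportable unit count is 43, less than the 45 limit; the compliance score is 64 points, less than the 71 points limit. Turning to paragraph (f): (f) is engaged — a current Standing Exemption Letter is held. Exception (a) does not apply.
Exception (b) fails — the qualifying period is 175 days, short of 180 days.
Exception (c)'s conditions are all satisfied: the baseline figure is 663, below the 667 limit; the structure's footprint is 215 sq ft, under the 250 sq ft limit. Turning to paragraphs (g)–(l): (g) is engaged — a current General Declaration is held. (h) is not triggered (there is no Annual Declaration in force), so (g) stands. Exception (c) does not apply.
Exception (d) does not apply: assembly uses power tools.
Exception (e) fails — the registered capacity is 2,640 units, not below 2,390 units.
No exception applies. The general rule governs.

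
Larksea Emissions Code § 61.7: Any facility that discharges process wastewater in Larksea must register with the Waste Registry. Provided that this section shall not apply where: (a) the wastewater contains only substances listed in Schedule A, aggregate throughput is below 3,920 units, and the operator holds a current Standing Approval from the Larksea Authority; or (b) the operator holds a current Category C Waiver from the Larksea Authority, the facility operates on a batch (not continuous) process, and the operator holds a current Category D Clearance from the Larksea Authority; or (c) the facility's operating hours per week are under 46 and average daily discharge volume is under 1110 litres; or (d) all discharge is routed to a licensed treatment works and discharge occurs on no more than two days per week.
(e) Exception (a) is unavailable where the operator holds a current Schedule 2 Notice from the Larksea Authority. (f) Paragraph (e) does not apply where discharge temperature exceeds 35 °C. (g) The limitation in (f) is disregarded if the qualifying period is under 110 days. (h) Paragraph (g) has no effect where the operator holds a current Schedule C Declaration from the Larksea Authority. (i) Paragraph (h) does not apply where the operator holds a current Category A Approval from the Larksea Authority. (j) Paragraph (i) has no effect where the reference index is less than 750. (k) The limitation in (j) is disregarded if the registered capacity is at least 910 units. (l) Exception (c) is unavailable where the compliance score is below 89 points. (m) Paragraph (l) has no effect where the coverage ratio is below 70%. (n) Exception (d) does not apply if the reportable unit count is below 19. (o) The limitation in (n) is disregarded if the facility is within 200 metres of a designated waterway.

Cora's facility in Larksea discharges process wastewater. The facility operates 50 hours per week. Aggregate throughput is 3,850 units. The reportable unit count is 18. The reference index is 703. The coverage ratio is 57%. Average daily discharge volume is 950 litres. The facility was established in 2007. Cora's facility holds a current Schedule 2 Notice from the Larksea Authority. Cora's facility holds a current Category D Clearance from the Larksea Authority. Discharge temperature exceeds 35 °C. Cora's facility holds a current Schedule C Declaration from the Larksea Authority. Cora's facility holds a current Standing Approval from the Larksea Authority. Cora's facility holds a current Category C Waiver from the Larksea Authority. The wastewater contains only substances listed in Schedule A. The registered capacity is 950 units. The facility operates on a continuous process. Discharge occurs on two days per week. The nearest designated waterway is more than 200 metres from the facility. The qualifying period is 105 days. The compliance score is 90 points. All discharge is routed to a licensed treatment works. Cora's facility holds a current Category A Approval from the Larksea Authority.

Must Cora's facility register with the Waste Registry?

Exception (a) is satisfied on its face — the wastewater is Schedule-A-only; aggregate throughput is 3,850 units, below the 3,920 units limit; a current Standing Approval is held. But: (e) is triggered — a current Schedule 2 Notice is held. (f) operates (discharge temperature exceeds 35 °C), but is displaced by (g): (g) operates against (f): the qualifying period is 105 days, under the 110 days limit. (h) operates (a current Schedule C Declaration is held), but is set aside by (i): (i) operates against (h): a current Category A Approval is held. (j) would limit (i) — the reference index is 703, less than the 750 limit — but (k) sets (j) aside: (k) operates against (j): the registered capacity is 950 units, meeting the 910 units threshold. (a) is therefore removed.
Exception (b) requires that the facility operates on a batch (not continuous) process; but the facility operates on a continuous process, so (b) is unavailable.
Exception (c) does not apply: the facility's operating hours per week are 50, not under 46.
All of (d)'s requirements are met (discharge is routed to a licensed treatment works; discharge occurs on no more than two days per week). However, paragraphs (n)–(o) must be considered: (n) operates against (d): the reportable unit count is 18, below the 19 limit. (o) is not triggered (the facility is more than 200 m from any designated waterway), so (n) stands. Exception (d) does not apply.
Every exception is unavailable, so the rule governs.

Yes — Cora's facility must register with the Waste Registry.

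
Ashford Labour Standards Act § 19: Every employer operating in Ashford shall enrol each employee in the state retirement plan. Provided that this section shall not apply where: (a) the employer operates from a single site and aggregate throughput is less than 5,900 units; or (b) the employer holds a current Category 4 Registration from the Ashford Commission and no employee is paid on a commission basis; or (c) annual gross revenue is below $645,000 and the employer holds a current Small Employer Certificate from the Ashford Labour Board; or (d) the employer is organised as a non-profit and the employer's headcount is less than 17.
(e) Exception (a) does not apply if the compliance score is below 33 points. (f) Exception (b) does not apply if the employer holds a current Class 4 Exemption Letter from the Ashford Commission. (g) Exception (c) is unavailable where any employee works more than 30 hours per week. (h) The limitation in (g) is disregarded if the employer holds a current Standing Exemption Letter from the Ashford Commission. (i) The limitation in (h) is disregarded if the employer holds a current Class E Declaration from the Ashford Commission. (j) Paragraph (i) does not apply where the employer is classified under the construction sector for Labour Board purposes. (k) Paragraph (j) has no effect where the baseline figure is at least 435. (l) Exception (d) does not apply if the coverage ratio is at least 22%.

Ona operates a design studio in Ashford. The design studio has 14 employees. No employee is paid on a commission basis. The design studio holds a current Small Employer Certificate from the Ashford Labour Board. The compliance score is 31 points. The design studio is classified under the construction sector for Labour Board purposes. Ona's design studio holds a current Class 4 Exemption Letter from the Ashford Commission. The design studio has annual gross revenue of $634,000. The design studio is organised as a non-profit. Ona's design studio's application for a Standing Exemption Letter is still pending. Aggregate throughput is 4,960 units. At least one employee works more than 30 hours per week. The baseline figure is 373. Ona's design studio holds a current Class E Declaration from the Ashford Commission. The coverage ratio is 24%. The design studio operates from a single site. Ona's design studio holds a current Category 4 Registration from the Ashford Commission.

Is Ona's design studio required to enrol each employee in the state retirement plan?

Exception (a) is satisfied on its face — the employer operates from a single site; aggregate throughput is 4,960 units, less than the 5,900 units limit. But: (e) operates against (a): the compliance score is 31 points, below the 33 points limit. Exception (a) does not apply.
Exception (b)'s conditions are all satisfied: a current Category 4 Registration is held; no employee is paid on commission. But applying paragraph (f): (f) operates against (b): a current Class 4 Exemption Letter is held. (b) is therefore removed.
Exception (c): annual gross revenue is $634,000, below the $645,000 limit; a current Small Employer Certificate is held — every condition holds. However, paragraphs (g)–(k) must be considered: (g) operates against (c): at least one employee exceeds 30 hours/week. (h), which would lift (g), is not triggered — no current Standing Exemption Letter is held. So (c) is unavailable.
Exception (d)'s conditions are all satisfied: the employer is a non-profit; the employer's headcount is 14, less than the 17 limit. However, paragraph (l) must be considered: (l) operates against (d): the coverage ratio is 24%, meeting the 22% threshold. So (d) is unavailable.
No exception applies. The general rule governs.

Yes — Ona's design studio must enrol each employee in the state retirement plan.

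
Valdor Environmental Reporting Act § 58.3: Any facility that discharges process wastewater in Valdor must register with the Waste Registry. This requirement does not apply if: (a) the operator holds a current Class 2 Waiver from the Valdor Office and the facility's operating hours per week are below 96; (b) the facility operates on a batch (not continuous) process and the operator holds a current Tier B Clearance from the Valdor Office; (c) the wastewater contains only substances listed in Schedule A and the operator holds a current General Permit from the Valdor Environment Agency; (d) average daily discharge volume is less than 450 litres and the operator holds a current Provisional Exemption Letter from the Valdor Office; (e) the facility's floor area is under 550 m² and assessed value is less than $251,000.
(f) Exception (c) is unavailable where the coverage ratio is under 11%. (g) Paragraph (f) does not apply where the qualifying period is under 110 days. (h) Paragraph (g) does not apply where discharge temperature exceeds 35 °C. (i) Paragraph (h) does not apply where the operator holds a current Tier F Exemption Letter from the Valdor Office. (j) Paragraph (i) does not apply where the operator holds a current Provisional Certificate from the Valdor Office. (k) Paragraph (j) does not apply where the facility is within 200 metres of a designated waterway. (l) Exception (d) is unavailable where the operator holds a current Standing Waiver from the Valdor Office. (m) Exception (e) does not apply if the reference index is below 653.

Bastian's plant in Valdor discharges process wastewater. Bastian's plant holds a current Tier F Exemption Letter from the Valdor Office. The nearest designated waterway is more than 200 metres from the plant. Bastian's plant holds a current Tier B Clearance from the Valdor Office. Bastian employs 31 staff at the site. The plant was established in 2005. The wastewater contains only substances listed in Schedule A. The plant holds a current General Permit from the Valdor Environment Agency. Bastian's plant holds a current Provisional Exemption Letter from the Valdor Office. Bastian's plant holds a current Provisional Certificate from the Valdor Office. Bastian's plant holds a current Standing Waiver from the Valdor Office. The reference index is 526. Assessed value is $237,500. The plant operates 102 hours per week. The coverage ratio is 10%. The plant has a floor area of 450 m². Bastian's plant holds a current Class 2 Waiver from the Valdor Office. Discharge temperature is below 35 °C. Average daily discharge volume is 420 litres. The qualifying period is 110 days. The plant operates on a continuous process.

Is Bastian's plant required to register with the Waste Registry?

Yes — Bastian's plant must register with the Waste Registry.

Exception (a) fails — the facility's operating hours per week are 102, not below 96.
Exception (b) does not apply: the facility operates on a continuous process.
Exception (c)'s conditions are all satisfied: the wastewater is Schedule-A-only; a current General Permit is held. But applying paragraphs (f)–(k): (f) operates against (c): the coverage ratio is 10%, under the 11% limit. (g), which would lift (f), is not triggered — the qualifying period is 110 days, not under 110 days. Exception (c) does not apply.
Exception (d)'s conditions are all satisfied: average daily discharge volume is 420 litres, less than the 450 litres limit; a current Provisional Exemption Letter is held. Turning to paragraph (l): (l) applies — a current Standing Waiver is held. Exception (d) does not apply.
All of (e)'s requirements are met (the facility's floor area is 450 m², under the 550 m² limit; assessed value is $237,500, less than the $251,000 limit). However, paragraph (m) must be considered: (m) operates against (e): the reference index is 526, below the 653 limit. Exception (e) does not apply.
No exception displaces § 58.3.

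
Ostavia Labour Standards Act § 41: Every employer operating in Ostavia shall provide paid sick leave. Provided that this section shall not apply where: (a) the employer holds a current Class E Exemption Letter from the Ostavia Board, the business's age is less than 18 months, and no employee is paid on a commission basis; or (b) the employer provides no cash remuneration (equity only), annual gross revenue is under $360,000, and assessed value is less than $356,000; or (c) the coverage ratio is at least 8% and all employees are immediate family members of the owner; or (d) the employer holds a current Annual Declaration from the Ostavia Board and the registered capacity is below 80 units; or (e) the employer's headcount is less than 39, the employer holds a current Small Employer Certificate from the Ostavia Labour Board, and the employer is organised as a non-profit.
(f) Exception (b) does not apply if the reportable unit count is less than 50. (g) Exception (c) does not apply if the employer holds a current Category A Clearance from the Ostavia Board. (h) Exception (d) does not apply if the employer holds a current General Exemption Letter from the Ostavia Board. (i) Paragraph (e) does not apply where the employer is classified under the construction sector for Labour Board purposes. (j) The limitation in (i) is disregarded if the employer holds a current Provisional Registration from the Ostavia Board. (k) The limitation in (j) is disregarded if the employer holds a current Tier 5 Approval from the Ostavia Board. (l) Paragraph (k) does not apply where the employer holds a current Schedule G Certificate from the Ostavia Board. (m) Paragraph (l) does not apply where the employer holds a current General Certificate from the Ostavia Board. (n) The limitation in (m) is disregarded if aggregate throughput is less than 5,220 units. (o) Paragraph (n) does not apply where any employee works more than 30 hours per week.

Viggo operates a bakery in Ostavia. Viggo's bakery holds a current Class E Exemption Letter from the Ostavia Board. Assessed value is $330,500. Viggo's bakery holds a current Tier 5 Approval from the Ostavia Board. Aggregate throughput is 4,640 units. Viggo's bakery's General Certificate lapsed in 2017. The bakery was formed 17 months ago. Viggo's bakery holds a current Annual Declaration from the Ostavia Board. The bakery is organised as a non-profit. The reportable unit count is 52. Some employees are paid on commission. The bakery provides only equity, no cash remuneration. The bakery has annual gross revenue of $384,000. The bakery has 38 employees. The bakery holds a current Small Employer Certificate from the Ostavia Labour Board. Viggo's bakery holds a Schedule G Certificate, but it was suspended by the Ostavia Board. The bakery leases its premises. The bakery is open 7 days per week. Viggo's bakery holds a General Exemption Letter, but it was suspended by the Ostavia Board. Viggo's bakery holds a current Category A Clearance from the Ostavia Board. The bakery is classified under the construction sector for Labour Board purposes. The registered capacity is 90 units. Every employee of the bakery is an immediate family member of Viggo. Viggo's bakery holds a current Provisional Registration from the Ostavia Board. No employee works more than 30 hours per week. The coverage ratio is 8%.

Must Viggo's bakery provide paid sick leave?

Exception (a) requires that no employee is paid on a commission basis; but some employees are paid on commission, so (a) is unavailable.
Exception (b) does not apply: annual gross revenue is $384,000, not under $360,000.
Exception (c): the coverage ratio is 8%, meeting the 8% threshold; every employee is an immediate family member — every condition holds. But: (g) operates against (c): a current Category A Clearance is held. So (c) is unavailable.
Exception (d) requires that the registered capacity is below 80 units; but the registered capacity is 90 units, not below 80 units, so (d) is unavailable.
Exception (e): the employer's headcount is 38, less than the 39 limit; a current Small Employer Certificate is held; the employer is a non-profit — every condition holds. Turning to paragraphs (i)–(o): (i) operates against (e): the bakery is classified under the construction sector. (j) would limit (i) — a current Provisional Registration is held — but (k) sets (j) aside: (k) operates — a current Tier 5 Approval is held. (l), which would lift (k), is inapplicable — there is no Schedule G Certificate in force. So (e) is unavailable.
None of the exceptions is available; § 41 applies in full.

Yes — Viggo's bakery must provide paid sick leave.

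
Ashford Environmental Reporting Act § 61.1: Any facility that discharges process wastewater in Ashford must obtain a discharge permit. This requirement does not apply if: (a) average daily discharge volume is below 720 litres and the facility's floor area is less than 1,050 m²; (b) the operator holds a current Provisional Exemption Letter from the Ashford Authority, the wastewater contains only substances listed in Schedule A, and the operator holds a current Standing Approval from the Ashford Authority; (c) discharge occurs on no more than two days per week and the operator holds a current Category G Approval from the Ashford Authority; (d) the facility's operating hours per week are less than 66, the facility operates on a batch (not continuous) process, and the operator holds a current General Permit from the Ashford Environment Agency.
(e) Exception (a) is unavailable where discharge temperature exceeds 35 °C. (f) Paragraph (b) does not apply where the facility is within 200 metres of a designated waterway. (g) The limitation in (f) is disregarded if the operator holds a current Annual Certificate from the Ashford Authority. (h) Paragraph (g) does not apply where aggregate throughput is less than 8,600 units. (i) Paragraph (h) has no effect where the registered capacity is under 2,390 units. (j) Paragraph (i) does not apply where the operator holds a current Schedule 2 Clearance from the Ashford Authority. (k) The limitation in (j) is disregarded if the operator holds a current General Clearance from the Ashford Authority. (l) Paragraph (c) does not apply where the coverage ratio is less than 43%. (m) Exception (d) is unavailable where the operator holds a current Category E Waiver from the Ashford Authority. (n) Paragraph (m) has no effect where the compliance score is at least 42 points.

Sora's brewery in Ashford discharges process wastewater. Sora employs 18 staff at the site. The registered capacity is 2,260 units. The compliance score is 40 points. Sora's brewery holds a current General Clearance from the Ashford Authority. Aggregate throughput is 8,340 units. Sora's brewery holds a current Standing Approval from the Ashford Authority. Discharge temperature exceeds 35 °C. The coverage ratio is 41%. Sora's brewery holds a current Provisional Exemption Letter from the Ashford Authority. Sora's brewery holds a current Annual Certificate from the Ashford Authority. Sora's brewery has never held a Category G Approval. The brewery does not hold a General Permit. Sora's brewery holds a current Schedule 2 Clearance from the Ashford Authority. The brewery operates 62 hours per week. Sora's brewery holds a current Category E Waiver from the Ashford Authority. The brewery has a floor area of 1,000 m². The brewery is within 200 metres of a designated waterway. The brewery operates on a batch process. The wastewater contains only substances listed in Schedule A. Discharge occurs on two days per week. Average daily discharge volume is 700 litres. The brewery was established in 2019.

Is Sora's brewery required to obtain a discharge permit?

No — exception (b) applies; Sora's brewery is not required to obtain a discharge permit.

All of (a)'s requirements are met (average daily discharge volume is 700 litres, below the 720 litres limit; the facility's floor area is 1,000 m², less than the 1,050 m² limit). But applying paragraph (e): (e) is triggered — discharge temperature exceeds 35 °C. (a) is therefore removed.
Exception (b) is satisfied on its face — a current Provisional Exemption Letter is held; the wastewater is Schedule-A-only; a current Standing Approval is held. Under paragraphs (f)–(k): (f) applies (the brewery is within 200 m of a designated waterway), but is overridden by (g): (g) operates against (f): a current Annual Certificate is held. (h) is triggered (aggregate throughput is 8,340 units, less than the 8,600 units limit), but is displaced by (i): (i) applies — the registered capacity is 2,260 units, under the 2,390 units limit. (j) would limit (i) — a current Schedule 2 Clearance is held — but (k) sets (j) aside: (k) operates against (j): a current General Clearance is held. (b) remains available.
Exception (c) fails — no current Category G Approval is held.
Exception (d) does not apply: no General Permit is held.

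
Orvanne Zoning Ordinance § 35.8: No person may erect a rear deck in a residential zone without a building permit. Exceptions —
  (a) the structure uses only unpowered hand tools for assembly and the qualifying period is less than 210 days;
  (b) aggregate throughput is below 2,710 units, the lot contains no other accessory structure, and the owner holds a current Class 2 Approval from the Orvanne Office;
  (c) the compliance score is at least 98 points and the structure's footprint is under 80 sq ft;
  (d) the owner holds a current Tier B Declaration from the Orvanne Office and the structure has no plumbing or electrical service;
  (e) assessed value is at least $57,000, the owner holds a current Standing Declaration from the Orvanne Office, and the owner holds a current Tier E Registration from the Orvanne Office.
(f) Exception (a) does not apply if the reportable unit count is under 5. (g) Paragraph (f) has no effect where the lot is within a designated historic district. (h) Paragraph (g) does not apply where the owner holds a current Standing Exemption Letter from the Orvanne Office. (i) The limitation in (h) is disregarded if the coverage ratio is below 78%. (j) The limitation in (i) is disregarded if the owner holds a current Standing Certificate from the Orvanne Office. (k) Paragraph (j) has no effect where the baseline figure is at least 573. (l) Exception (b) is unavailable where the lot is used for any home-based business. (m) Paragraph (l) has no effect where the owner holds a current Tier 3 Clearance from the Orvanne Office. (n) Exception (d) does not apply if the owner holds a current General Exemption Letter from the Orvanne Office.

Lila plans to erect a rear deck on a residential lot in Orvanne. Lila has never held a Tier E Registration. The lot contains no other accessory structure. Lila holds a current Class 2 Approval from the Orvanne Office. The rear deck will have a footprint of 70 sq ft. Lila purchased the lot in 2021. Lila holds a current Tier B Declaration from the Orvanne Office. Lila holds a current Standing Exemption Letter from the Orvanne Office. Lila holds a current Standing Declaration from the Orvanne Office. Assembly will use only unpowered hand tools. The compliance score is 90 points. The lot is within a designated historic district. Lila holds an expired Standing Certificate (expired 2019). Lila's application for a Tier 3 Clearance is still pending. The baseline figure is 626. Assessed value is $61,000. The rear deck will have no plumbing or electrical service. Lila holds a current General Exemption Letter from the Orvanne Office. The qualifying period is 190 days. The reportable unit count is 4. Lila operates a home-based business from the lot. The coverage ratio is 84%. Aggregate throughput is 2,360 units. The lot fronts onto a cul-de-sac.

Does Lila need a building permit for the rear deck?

All of (a)'s requirements are met (assembly uses only hand tools; the qualifying period is 190 days, less than the 210 days limit). Turning to paragraphs (f)–(k): (f) operates against (a): the reportable unit count is 4, under the 5 limit. (g) operates (the lot is in a historic district), but is displaced by (h): (h) is engaged — a current Standing Exemption Letter is held. (i) is not engaged (the coverage ratio is 84%, not below 78%), so (h) stands. So (a) is unavailable.
Exception (b) is satisfied on its face — aggregate throughput is 2,360 units, below the 2,710 units limit; the lot has no other accessory structure; a current Class 2 Approval is held. But: (l) is triggered — a home-based business operates on the lot. (m) is inapplicable (the Tier 3 Clearance is not current), so (l) stands. Exception (b) does not apply.
Exception (c) does not apply: the compliance score is 90 points, short of 98 points.
All of (d)'s requirements are met (a current Tier B Declaration is held; there is no plumbing or electrical service). But: (n) operates — a current General Exemption Letter is held. So (d) is unavailable.
Exception (e) fails — no current Tier E Registration is held.
None of the exceptions is available; § 35.8 applies in full.

Yes — Lila must obtain a building permit.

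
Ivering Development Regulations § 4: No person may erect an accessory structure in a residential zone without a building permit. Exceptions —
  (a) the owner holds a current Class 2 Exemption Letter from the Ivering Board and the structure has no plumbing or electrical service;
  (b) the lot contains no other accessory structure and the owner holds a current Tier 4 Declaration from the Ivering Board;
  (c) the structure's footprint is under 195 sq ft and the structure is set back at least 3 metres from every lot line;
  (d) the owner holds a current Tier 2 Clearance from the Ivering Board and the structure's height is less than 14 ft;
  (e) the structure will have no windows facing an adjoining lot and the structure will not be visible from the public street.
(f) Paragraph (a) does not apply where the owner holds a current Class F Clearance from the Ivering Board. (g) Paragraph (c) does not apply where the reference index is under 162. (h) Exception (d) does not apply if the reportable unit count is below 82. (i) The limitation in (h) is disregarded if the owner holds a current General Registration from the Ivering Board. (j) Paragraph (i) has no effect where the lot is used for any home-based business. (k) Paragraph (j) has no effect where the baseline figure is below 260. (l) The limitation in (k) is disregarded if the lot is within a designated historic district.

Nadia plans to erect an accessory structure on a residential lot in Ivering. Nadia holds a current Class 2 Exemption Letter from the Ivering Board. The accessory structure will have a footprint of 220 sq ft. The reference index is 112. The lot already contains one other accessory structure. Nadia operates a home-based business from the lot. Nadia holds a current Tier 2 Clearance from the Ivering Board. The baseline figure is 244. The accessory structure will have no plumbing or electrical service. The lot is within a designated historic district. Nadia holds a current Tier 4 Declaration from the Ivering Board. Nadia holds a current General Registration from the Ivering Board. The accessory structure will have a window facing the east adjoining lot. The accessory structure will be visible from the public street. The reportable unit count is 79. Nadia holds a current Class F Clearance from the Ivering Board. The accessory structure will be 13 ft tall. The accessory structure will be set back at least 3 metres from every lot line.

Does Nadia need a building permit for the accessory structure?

All of (a)'s requirements are met (a current Class 2 Exemption Letter is held; there is no plumbing or electrical service). But applying paragraph (f): (f) operates — a current Class F Clearance is held. So (a) is unavailable.
Exception (b) does not apply: the lot already has another accessory structure.
Exception (c) fails — the structure's footprint is 220 sq ft, not under 195 sq ft.
Exception (d) is satisfied on its face — a current Tier 2 Clearance is held; the structure's height is 13 ft, less than the 14 ft limit. But: (h) operates against (d): the reportable unit count is 79, below the 82 limit. (i) is triggered (a current General Registration is held), but is itself disapplied by (j): (j) operates against (i): a home-based business operates on the lot. (k) is triggered (the baseline figure is 244, below the 260 limit), but is displaced by (l): (l) operates against (k): the lot is in a historic district. Exception (d) does not apply.
Exception (e) requires that the structure will have no windows facing an adjoining lot; but a window faces an adjoining lot, so (e) is unavailable.
No exception displaces § 4.

Yes — Nadia must obtain a building permit.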